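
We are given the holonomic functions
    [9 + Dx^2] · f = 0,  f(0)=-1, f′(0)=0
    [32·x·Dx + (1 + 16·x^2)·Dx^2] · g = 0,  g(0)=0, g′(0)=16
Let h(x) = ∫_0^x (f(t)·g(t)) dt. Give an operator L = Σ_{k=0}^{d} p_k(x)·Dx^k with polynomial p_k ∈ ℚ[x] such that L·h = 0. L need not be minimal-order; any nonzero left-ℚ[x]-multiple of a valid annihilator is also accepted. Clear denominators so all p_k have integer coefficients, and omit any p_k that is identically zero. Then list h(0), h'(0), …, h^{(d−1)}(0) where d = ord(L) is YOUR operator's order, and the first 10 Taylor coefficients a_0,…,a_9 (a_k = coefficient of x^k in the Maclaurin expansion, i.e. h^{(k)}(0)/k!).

f: a_k = -1, 0, 9/2, 0, -27/8, 0, 81/80, 0, -729/4480, 0, …
g: a_k = 0, 16, 0, -256/3, 0, 4096/5, 0, -65536/7, 0, 1048576/9, …
Product ⇒ symmetric product L₀, ord ≤ 4.
h=∫h₀ ⇒ L = L₀·Dx.
L = (16425 + 696384·x^2 + 2778624·x^4 + 11943936·x^6 + 47775744·x^8)·Dx + (23616·x + 543744·x^3 + 3981312·x^5 + 21233664·x^7)·Dx^2 + (2050 + 87168·x^2 + 470016·x^4 + 2654208·x^6 + 10616832·x^8)·Dx^3 + (2624·x + 60416·x^3 + 442368·x^5 + 2359296·x^7)·Dx^4 + (25 + 1088·x^2 + 17920·x^4 + 147456·x^6 + 589824·x^8)·Dx^5  (order 5).
h: a_k = 0, 0, -8, 0, 118/3, 0, -3143/15, 0, 467351/280, 0, …
ICs: h(0) = 0, h′(0) = 0, h′′(0) = -16, h′′′(0) = 0, h′′′′(0) = 944.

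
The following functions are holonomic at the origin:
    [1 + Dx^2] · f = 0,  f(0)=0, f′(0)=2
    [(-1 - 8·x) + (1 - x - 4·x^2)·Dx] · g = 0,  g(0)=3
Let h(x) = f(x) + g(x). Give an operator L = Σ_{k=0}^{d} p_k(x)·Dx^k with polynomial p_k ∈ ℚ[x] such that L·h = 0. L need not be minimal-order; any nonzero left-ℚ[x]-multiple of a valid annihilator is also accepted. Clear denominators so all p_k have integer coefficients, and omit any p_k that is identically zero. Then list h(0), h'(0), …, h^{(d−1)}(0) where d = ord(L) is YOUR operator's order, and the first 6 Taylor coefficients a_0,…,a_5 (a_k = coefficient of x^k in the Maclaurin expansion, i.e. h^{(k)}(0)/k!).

L = (-55 - 486·x - 553·x^2 - 1488·x^3 - 80·x^4 - 128·x^5) + (11 + 11·x + 23·x^2 - 169·x^3 - 348·x^4 - 48·x^5 - 64·x^6)·Dx + (-55 - 486·x - 553·x^2 - 1488·x^3 - 80·x^4 - 128·x^5)·Dx^2 + (11 + 11·x + 23·x^2 - 169·x^3 - 348·x^4 - 48·x^5 - 64·x^6)·Dx^3  (order 3).
h: a_k = 3, 5, 15, 80/3, 87, 11701/60, …
ICs: h(0) = 3, h′(0) = 5, h′′(0) = 30.

f: a_k = 0, 2, 0, -1/3, 0, 1/60, …
g: a_k = 3, 3, 15, 27, 87, 195, …
Weyl lclm of L_f,L_g ⇒ L₀ (ord ≤ 3).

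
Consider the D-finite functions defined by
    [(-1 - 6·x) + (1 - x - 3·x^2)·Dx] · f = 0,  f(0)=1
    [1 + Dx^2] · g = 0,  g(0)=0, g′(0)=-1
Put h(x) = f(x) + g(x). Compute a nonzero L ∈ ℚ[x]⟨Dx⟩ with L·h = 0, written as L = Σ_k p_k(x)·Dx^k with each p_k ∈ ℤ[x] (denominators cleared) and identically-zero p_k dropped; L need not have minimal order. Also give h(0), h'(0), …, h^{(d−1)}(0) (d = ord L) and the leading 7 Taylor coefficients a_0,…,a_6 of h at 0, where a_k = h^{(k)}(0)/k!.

L = (43 + 292·x + 307·x^2 + 624·x^3 + 45·x^4 + 54·x^5) + (-9 - 7·x - 6·x^2 + 91·x^3 + 144·x^4 + 27·x^5 + 27·x^6)·Dx + (43 + 292·x + 307·x^2 + 624·x^3 + 45·x^4 + 54·x^5)·Dx^2 + (-9 - 7·x - 6·x^2 + 91·x^3 + 144·x^4 + 27·x^5 + 27·x^6)·Dx^3  (order 3).
h: a_k = 1, 0, 4, 43/6, 19, 4799/120, 97, …
ICs: h(0) = 1, h′(0) = 0, h′′(0) = 8.

f: a_k = 1, 1, 4, 7, 19, 40, 97, …
g: a_k = 0, -1, 0, 1/6, 0, -1/120, 0, …
L₀ := lclm(L_f,L_g); ord L₀ ≤ 1+2.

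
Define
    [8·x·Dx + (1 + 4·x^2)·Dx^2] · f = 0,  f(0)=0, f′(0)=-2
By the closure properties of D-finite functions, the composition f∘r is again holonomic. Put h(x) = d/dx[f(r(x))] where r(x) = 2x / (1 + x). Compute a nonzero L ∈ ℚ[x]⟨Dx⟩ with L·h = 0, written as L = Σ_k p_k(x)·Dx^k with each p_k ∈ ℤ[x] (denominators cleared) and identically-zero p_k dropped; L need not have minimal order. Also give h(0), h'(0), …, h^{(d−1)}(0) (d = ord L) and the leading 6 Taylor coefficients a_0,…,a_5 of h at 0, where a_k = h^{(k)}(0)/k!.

f: a_k = 0, -2, 0, 8/3, 0, -32/5, …
Substitute x→r, Dx→(1/r')Dx; clear ⇒ L₀.
h=h₀': d/dx-closure on L₀ ⇒ L.
L = (2 + 34·x) + (1 + 2·x + 17·x^2)·Dx  (order 1).
h: a_k = -4, 8, 52, -240, -404, 4888, …
ICs: h(0) = -4.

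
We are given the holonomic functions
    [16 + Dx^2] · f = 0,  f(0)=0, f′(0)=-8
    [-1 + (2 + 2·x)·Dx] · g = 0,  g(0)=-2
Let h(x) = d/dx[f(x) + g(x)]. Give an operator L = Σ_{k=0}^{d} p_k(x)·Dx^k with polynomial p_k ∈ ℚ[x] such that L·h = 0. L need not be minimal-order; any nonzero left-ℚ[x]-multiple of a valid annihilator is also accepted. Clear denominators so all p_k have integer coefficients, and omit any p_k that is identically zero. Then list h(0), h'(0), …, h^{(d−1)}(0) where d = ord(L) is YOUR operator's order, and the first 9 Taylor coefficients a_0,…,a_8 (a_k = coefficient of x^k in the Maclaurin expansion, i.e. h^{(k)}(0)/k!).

f: a_k = 0, -8, 0, 64/3, 0, -256/15, 0, 2048/315, 0, …
g: a_k = -2, -1, 1/4, -1/8, 5/64, -7/128, 21/512, -33/1024, 429/16384, …
Weyl lclm of L_f,L_g ⇒ L₀ (ord ≤ 3).
Differentiate: ansatz ord ≤ ord L₀ ⇒ L.
L = (-1264 - 2048·x - 1024·x^2) + (-2144 - 6240·x - 6144·x^2 - 2048·x^3)·Dx + (-79 - 128·x - 64·x^2)·Dx^2 + (-134 - 390·x - 384·x^2 - 128·x^3)·Dx^3  (order 3).
h: a_k = -9, 1/2, 509/8, 5/16, -32873/384, 63/256, 2086757/46080, 429/2048, -136244753/10321920, …
ICs: h(0) = -9, h′(0) = 1/2, h′′(0) = 509/4.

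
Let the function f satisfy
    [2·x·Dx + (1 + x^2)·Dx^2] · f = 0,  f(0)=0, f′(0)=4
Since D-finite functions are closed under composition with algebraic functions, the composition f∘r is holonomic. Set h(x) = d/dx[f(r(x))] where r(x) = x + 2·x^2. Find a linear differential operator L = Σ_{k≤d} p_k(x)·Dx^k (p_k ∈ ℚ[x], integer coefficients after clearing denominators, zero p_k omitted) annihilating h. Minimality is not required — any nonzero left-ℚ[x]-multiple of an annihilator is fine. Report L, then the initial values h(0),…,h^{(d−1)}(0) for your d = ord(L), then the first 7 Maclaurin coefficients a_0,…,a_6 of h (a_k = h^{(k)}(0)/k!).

f: a_k = 0, 4, 0, -4/3, 0, 4/5, 0, …
Substitute x→r, Dx→(1/r')Dx; clear ⇒ L₀.
Differentiate: ansatz ord ≤ ord L₀ ⇒ L.
L = (-4 + 2·x + 16·x^2 + 48·x^3 + 48·x^4) + (1 + 4·x + x^2 + 8·x^3 + 20·x^4 + 16·x^5)·Dx  (order 1).
h: a_k = 4, 16, -4, -32, -76, -16, 220, …
ICs: h(0) = 4.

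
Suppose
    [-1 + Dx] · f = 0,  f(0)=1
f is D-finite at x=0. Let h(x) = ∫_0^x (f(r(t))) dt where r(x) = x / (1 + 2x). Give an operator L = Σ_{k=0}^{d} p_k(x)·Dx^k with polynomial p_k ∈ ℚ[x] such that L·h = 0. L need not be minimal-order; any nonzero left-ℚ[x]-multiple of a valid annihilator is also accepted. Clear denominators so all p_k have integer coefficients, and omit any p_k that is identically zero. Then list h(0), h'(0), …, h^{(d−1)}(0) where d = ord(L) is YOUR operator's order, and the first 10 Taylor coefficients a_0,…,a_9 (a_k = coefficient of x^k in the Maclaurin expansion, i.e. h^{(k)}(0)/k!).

f: a_k = 1, 1, 1/2, 1/6, 1/24, 1/120, 1/720, 1/5040, 1/40320, 1/362880, …
f∘r: x↦r, Dx↦Dx/r' in L_f ⇒ L₀.
∫: right-multiply L₀ by Dx.
L = -Dx + (1 + 4·x + 4·x^2)·Dx^2  (order 2).
h: a_k = 0, 1, 1/2, -1/2, 13/24, -71/120, 49/80, -2699/5040, 9157/40320, 68731/120960, …
ICs: h(0) = 0, h′(0) = 1.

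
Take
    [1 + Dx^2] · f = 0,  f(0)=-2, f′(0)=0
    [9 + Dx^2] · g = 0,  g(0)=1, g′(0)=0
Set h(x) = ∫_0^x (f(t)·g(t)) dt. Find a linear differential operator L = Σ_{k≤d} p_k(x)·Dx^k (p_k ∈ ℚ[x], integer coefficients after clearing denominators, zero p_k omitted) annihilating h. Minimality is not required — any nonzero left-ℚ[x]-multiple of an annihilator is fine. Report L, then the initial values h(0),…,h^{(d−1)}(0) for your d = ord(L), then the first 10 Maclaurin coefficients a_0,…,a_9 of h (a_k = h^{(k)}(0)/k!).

f: a_k = -2, 0, 1, 0, -1/12, 0, 1/360, 0, -1/20160, 0, …
g: a_k = 1, 0, -9/2, 0, 27/8, 0, -81/80, 0, 729/4480, 0, …
f·g: L₀ = L_f ⊗_s L_g, ord ≤ 2·2.
∫: right-multiply L₀ by Dx.
L = 64·Dx + 20·Dx^3 + Dx^5  (order 5).
h: a_k = 0, -2, 0, 10/3, 0, -34/15, 0, 52/63, 0, -514/2835, …
ICs: h(0) = 0, h′(0) = -2, h′′(0) = 0, h′′′(0) = 20, h′′′′(0) = 0.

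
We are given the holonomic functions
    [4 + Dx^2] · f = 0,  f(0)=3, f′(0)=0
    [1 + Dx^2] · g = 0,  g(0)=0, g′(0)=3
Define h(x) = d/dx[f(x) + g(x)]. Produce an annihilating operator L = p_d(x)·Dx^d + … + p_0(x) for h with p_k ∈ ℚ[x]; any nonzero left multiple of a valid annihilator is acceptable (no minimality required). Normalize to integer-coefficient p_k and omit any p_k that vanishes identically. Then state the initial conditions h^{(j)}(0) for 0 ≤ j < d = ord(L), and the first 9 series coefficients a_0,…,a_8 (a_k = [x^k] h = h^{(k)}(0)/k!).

f: a_k = 3, 0, -6, 0, 2, 0, -4/15, 0, 2/105, …
g: a_k = 0, 3, 0, -1/2, 0, 1/40, 0, -1/1680, 0, …
f+g: L₀ = lclm(L_f,L_g), ord ≤ 2+2.
Derive L from L₀ (diff closure).
L = 4 + 5·Dx^2 + Dx^4  (order 4).
h: a_k = 3, -12, -3/2, 8, 1/8, -8/5, -1/240, 16/105, 1/13440, …
ICs: h(0) = 3, h′(0) = -12, h′′(0) = -3, h′′′(0) = 48.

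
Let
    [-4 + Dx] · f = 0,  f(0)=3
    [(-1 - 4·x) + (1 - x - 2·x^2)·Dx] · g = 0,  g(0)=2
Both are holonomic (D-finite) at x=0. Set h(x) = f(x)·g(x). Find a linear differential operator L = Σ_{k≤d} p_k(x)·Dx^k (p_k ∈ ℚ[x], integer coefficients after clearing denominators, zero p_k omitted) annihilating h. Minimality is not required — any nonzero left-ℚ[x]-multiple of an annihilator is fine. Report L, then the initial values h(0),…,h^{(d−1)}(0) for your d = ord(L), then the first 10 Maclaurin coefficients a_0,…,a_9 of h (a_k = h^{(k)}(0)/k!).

f: a_k = 3, 12, 24, 32, 32, 128/5, 256/15, 1024/105, 512/105, 2048/945, …
g: a_k = 2, 2, 6, 10, 22, 42, 86, 170, 342, 682, …
f·g: L₀ = L_f ⊗_s L_g, ord ≤ 1·1.
L = (5 - 8·x^2) + (-1 + x + 2·x^2)·Dx  (order 1).
h: a_k = 6, 30, 90, 214, 458, 4686/5, 5662/3, 79406/21, 264798/35, 14300182/945, …
ICs: h(0) = 6.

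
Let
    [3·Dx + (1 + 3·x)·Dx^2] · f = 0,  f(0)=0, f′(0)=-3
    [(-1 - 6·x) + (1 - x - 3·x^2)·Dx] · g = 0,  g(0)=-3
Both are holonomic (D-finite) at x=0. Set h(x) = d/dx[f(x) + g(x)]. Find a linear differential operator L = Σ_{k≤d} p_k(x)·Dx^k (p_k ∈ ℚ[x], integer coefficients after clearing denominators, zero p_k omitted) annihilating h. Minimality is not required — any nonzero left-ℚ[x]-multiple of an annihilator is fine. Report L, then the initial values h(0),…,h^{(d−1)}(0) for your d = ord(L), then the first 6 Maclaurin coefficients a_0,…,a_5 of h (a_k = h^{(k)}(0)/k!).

f: a_k = 0, -3, 9/2, -9, 81/4, -243/5, …
g: a_k = -3, -3, -12, -21, -57, -120, …
h₀=f+g: left-lcm gives L₀, ord ≤ 3.
h₀' ⇒ L via d/dx closure of L₀.
L = (-270 - 1422·x - 3780·x^2 - 2916·x^3 - 2916·x^4) + (-24 - 468·x - 2736·x^2 - 5616·x^3 - 5994·x^4 - 4860·x^5)·Dx + (11 + 79·x + 129·x^2 - 171·x^3 - 783·x^4 - 1377·x^5 - 972·x^6)·Dx^2  (order 2).
h: a_k = -6, -15, -90, -147, -843, -1017, …
ICs: h(0) = -6, h′(0) = -15.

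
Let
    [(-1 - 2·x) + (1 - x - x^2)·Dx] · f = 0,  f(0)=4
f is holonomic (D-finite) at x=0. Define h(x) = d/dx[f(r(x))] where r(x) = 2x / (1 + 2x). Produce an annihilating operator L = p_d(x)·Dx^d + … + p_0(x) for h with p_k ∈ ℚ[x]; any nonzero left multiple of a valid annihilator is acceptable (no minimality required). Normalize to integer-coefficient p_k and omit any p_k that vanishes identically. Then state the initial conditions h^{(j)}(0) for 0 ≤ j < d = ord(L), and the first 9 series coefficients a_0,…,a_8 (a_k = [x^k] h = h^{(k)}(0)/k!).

f: a_k = 4, 4, 8, 12, 20, 32, 52, 84, 136, …
Change of var in L_f (x↦r) gives L₀.
Differentiate: ansatz ord ≤ ord L₀ ⇒ L.
L = (4 + 24·x + 96·x^2 + 96·x^3) + (-1 - 10·x - 24·x^2 + 8·x^3 + 48·x^4)·Dx  (order 1).
h: a_k = 8, 32, 0, 256, -640, 3072, -10752, 40960, -147456, …
ICs: h(0) = 8.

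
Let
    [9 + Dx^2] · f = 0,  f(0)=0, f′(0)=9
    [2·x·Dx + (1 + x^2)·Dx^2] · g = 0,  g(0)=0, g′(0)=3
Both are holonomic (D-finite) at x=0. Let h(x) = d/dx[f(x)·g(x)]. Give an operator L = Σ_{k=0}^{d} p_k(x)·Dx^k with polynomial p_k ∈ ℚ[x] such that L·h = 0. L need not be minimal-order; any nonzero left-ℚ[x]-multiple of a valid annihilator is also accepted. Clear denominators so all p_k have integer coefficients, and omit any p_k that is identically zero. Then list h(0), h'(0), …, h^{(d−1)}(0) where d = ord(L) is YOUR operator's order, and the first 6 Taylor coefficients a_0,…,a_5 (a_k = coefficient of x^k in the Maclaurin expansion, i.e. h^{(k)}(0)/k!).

f: a_k = 0, 9, 0, -27/2, 0, 243/40, …
g: a_k = 0, 3, 0, -1, 0, 3/5, …
Sym-product of L_f,L_g gives L₀ (≤ ord 4).
h=h₀': d/dx-closure on L₀ ⇒ L.
L = (20358 + 86886·x^2 + 157437·x^4 + 155520·x^6 + 96228·x^8 + 36450·x^10 + 6561·x^12) + (6372·x + 25596·x^3 + 39960·x^5 + 32400·x^7 + 14580·x^9 + 2916·x^11)·Dx + (3432 + 15828·x^2 + 31110·x^4 + 33588·x^6 + 22032·x^8 + 8424·x^10 + 1458·x^12)·Dx^2 + (708·x + 2844·x^3 + 4440·x^5 + 3600·x^7 + 1620·x^9 + 324·x^11)·Dx^3 + (130 + 686·x^2 + 1513·x^4 + 1812·x^6 + 1260·x^8 + 486·x^10 + 81·x^12)·Dx^4  (order 4).
h: a_k = 0, 54, 0, -198, 0, 891/4, …
ICs: h(0) = 0, h′(0) = 54, h′′(0) = 0, h′′′(0) = -1188.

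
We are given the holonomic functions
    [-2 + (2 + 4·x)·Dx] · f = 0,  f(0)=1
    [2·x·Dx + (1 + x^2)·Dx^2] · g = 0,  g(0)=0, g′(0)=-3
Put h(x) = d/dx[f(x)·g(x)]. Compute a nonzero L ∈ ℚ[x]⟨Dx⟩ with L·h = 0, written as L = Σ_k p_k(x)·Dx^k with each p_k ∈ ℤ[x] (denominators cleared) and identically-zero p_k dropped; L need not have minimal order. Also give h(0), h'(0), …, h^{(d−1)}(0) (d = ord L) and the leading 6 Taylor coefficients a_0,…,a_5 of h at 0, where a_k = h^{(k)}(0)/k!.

L = (-1 + 20·x + 20·x^2 - 12·x^3 - 3·x^4) + (8 + 30·x + 54·x^2 + 34·x^3 - 42·x^4 - 12·x^5)·Dx + (3 + 10·x + 6·x^2 - 2·x^3 - x^4 - 12·x^5 - 4·x^6)·Dx^2  (order 2).
h: a_k = -3, -6, 15/2, -2, 31/8, -327/20, …
ICs: h(0) = -3, h′(0) = -6.

f: a_k = 1, 1, -1/2, 1/2, -5/8, 7/8, …
g: a_k = 0, -3, 0, 1, 0, -3/5, …
L₀ := L_f ⊗_s L_g (sym. prod.), ord ≤ 2.
h=h₀': d/dx-closure on L₀ ⇒ L.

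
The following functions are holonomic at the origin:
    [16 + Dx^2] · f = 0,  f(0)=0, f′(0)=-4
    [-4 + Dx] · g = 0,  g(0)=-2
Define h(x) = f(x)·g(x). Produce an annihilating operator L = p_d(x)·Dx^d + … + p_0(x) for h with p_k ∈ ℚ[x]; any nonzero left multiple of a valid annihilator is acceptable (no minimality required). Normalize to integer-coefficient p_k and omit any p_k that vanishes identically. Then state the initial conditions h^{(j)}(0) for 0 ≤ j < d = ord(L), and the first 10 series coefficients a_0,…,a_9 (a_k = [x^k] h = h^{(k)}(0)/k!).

L = 32 - 8·Dx + Dx^2  (order 2).
h: a_k = 0, 8, 32, 128/3, 0, -1024/15, -4096/45, -16384/315, 0, 65536/2835, …
ICs: h(0) = 0, h′(0) = 8.

f: a_k = 0, -4, 0, 32/3, 0, -128/15, 0, 1024/315, 0, -2048/2835, …
g: a_k = -2, -8, -16, -64/3, -64/3, -256/15, -512/45, -2048/315, -1024/315, -4096/2835, …
h₀=f·g: eliminate ⇒ L₀, order ≤ 2·1.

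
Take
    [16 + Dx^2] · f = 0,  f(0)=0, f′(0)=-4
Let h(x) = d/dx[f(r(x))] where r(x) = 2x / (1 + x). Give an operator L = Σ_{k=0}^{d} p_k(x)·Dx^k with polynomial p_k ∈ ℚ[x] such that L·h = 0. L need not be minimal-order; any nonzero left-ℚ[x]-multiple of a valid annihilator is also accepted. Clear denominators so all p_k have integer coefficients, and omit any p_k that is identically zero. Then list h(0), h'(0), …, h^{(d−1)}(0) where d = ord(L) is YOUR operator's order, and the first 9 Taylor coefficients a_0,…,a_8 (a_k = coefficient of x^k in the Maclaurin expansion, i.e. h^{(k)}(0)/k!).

L = (70 + 12·x + 6·x^2) + (6 + 18·x + 18·x^2 + 6·x^3)·Dx + (1 + 4·x + 6·x^2 + 4·x^3 + x^4)·Dx^2  (order 2).
h: a_k = -8, 16, 232, -992, 3464/3, 3120, -758488/45, 1749824/45, -15457432/315, …
ICs: h(0) = -8, h′(0) = 16.

f: a_k = 0, -4, 0, 32/3, 0, -128/15, 0, 1024/315, 0, …
L₀ from L_f via x↦r, Dx↦r'^{-1}Dx.
h=h₀': d/dx-closure on L₀ ⇒ L.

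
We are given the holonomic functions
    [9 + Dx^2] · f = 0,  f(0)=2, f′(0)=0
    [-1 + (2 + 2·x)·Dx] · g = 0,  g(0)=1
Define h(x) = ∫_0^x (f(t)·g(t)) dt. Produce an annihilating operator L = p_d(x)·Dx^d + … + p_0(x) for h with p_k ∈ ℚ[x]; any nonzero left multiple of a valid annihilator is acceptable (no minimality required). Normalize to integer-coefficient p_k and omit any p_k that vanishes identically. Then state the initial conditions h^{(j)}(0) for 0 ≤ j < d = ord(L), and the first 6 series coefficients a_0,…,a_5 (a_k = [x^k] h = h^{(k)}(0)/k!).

L = (39 + 72·x + 36·x^2)·Dx + (-4 - 4·x)·Dx^2 + (4 + 8·x + 4·x^2)·Dx^3  (order 3).
h: a_k = 0, 2, 1/2, -37/12, -35/32, 499/320, …
ICs: h(0) = 0, h′(0) = 2, h′′(0) = 1.

f: a_k = 2, 0, -9, 0, 27/4, 0, …
g: a_k = 1, 1/2, -1/8, 1/16, -5/128, 7/256, …
f·g: L₀ = L_f ⊗_s L_g, ord ≤ 2·1.
h=∫₀ˣh₀: take L = L₀·Dx.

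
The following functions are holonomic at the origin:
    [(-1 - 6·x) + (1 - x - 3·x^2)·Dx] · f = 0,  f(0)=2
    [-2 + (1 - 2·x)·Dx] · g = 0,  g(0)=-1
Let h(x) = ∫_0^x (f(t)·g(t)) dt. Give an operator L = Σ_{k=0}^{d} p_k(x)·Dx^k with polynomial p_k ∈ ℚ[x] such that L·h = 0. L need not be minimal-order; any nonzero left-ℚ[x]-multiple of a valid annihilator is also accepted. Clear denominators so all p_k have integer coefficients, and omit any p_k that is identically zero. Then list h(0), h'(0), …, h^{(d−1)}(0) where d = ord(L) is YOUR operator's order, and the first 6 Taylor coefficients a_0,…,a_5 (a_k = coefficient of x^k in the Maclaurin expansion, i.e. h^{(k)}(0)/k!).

L = (-3 - 2·x + 18·x^2)·Dx + (1 - 3·x - x^2 + 6·x^3)·Dx^2  (order 2).
h: a_k = 0, -2, -3, -20/3, -27/2, -146/5, …
ICs: h(0) = 0, h′(0) = -2.

f: a_k = 2, 2, 8, 14, 38, 80, …
g: a_k = -1, -2, -4, -8, -16, -32, …
f·g: L₀ = L_f ⊗_s L_g, ord ≤ 1·1.
h=∫₀ˣh₀: take L = L₀·Dx.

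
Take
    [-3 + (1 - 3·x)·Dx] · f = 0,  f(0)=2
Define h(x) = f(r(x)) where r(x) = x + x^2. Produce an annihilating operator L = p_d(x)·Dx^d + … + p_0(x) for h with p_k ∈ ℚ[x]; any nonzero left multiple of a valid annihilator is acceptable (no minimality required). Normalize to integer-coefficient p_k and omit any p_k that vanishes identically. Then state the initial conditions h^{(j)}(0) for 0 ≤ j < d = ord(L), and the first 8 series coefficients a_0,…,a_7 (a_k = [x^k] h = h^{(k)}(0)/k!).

L = (3 + 6·x) + (-1 + 3·x + 3·x^2)·Dx  (order 1).
h: a_k = 2, 6, 24, 90, 342, 1296, 4914, 18630, …
ICs: h(0) = 2.

f: a_k = 2, 6, 18, 54, 162, 486, 1458, 4374, …
h₀=f(r): pull back L_f along r ⇒ L₀.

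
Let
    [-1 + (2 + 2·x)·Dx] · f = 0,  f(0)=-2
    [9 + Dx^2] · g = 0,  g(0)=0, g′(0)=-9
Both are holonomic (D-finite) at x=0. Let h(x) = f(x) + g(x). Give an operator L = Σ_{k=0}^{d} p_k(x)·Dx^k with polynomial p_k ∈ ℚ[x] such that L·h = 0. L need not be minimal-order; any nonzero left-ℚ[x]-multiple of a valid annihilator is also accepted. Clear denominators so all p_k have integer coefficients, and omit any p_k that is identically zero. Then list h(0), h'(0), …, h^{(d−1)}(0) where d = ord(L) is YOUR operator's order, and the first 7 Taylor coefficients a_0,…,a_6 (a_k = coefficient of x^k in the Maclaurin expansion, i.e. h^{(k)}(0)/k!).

f: a_k = -2, -1, 1/4, -1/8, 5/64, -7/128, 21/512, …
g: a_k = 0, -9, 0, 27/2, 0, -243/40, 0, …
Weyl lclm of L_f,L_g ⇒ L₀ (ord ≤ 3).
L = (-351 - 648·x - 324·x^2) + (630 + 1926·x + 1944·x^2 + 648·x^3)·Dx + (-39 - 72·x - 36·x^2)·Dx^2 + (70 + 214·x + 216·x^2 + 72·x^3)·Dx^3  (order 3).
h: a_k = -2, -10, 1/4, 107/8, 5/64, -3923/640, 21/512, …
ICs: h(0) = -2, h′(0) = -10, h′′(0) = 1/2.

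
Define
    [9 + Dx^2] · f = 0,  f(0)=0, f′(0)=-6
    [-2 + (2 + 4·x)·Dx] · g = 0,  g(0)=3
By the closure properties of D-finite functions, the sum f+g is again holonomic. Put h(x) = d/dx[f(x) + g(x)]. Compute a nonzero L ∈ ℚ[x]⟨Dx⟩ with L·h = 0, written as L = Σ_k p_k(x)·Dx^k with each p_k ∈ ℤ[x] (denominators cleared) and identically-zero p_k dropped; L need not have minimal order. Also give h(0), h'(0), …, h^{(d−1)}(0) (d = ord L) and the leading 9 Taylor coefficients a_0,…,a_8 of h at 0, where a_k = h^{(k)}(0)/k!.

f: a_k = 0, -6, 0, 9, 0, -81/20, 0, 243/280, 0, …
g: a_k = 3, 3, -3/2, 3/2, -15/8, 21/8, -63/16, 99/16, -1287/128, …
h₀=f+g: left-lcm gives L₀, ord ≤ 3.
h=h₀': d/dx-closure on L₀ ⇒ L.
L = (-18 - 27·x - 27·x^2) + (-9 - 45·x - 81·x^2 - 54·x^3)·Dx + (-2 - 3·x - 3·x^2)·Dx^2 + (-1 - 5·x - 9·x^2 - 6·x^3)·Dx^3  (order 3).
h: a_k = -3, -3, 63/2, -15/2, -57/8, -189/8, 3951/80, -1287/16, 671301/4480, …
ICs: h(0) = -3, h′(0) = -3, h′′(0) = 63.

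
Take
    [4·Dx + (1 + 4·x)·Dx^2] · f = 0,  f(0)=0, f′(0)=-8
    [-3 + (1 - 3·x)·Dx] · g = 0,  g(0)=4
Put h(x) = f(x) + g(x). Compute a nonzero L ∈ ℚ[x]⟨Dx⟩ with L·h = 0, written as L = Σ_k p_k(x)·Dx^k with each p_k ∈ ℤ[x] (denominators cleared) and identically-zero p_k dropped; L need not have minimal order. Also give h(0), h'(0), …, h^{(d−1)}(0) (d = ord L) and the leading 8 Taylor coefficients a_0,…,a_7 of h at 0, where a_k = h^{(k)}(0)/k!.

f: a_k = 0, -8, 16, -128/3, 128, -2048/5, 4096/3, -32768/7, …
g: a_k = 4, 12, 36, 108, 324, 972, 2916, 8748, …
Weyl lclm of L_f,L_g ⇒ L₀ (ord ≤ 3).
L = (-204 - 144·x)·Dx + (-11 - 312·x - 288·x^2)·Dx^2 + (5 + 11·x - 54·x^2 - 72·x^3)·Dx^3  (order 3).
h: a_k = 4, 4, 52, 196/3, 452, 2812/5, 12844/3, 28468/7, …
ICs: h(0) = 4, h′(0) = 4, h′′(0) = 104.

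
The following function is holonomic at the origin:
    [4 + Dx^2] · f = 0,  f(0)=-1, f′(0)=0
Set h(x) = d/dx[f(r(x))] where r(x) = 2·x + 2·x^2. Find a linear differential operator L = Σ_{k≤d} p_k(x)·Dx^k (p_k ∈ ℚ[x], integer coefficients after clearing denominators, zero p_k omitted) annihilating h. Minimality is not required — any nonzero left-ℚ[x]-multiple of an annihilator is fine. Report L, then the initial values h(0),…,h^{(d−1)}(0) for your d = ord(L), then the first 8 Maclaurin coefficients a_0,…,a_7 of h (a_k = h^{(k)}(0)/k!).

f: a_k = -1, 0, 2, 0, -2/3, 0, 4/45, 0, …
Change of var in L_f (x↦r) gives L₀.
Derive L from L₀ (diff closure).
L = (28 + 128·x + 384·x^2 + 512·x^3 + 256·x^4) + (-6 - 12·x)·Dx + (1 + 4·x + 4·x^2)·Dx^2  (order 2).
h: a_k = 0, 16, 48, -32/3, -640/3, -5248/15, -896/15, 184064/315, …
ICs: h(0) = 0, h′(0) = 16.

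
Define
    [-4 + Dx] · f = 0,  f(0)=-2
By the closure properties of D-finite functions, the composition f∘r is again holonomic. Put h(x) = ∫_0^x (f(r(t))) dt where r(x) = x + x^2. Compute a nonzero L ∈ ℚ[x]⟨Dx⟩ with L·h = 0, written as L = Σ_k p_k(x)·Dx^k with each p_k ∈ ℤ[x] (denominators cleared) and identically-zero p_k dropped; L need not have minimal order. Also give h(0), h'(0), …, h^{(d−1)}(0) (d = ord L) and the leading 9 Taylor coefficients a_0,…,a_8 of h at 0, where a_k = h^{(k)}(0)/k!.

L = (-4 - 8·x)·Dx + Dx^2  (order 2).
h: a_k = 0, -2, -4, -8, -40/3, -304/15, -416/15, -11072/315, -13024/315, …
ICs: h(0) = 0, h′(0) = -2.

f: a_k = -2, -8, -16, -64/3, -64/3, -256/15, -512/45, -2048/315, -1024/315, …
f∘r: x↦r, Dx↦Dx/r' in L_f ⇒ L₀.
∫: right-multiply L₀ by Dx.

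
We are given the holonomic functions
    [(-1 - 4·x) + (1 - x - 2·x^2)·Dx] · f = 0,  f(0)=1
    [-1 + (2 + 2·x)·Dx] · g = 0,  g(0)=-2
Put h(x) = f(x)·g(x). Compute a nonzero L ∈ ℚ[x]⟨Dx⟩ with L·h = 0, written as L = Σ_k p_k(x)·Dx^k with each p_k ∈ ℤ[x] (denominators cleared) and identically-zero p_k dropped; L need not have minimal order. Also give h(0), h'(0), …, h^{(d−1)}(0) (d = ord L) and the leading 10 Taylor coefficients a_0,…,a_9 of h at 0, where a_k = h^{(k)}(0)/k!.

f: a_k = 1, 1, 3, 5, 11, 21, 43, 85, 171, 341, …
g: a_k = -2, -1, 1/4, -1/8, 5/64, -7/128, 21/512, -33/1024, 429/16384, -715/32768, …
Sym-product of L_f,L_g gives L₀ (≤ ord 1).
L = (3 + 6·x) + (-2 + 2·x + 4·x^2)·Dx  (order 1).
h: a_k = -2, -3, -27/4, -103/8, -1683/64, -6669/128, -53583/512, -213903/1024, -6851331/16384, -27393169/32768, …
ICs: h(0) = -2.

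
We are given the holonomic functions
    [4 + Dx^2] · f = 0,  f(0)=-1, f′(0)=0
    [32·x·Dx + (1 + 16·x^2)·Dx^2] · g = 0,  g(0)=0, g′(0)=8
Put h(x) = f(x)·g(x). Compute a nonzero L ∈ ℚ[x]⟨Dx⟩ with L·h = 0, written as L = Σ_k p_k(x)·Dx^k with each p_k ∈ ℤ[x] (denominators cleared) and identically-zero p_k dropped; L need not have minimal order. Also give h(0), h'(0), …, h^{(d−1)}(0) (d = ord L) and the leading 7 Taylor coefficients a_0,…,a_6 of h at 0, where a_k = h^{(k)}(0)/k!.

L = (1360 + 60416·x^2 + 106496·x^4 + 262144·x^6 + 1048576·x^8) + (2304·x + 45056·x^3 + 196608·x^5 + 1048576·x^7)·Dx + (360 + 15872·x^2 + 36864·x^4 + 131072·x^6 + 524288·x^8)·Dx^2 + (576·x + 11264·x^3 + 49152·x^5 + 262144·x^7)·Dx^3 + (5 + 192·x^2 + 2560·x^4 + 16384·x^6 + 65536·x^8)·Dx^4  (order 4).
h: a_k = 0, -8, 0, 176/3, 0, -7504/15, 0, …
ICs: h(0) = 0, h′(0) = -8, h′′(0) = 0, h′′′(0) = 352.

f: a_k = -1, 0, 2, 0, -2/3, 0, 4/45, …
g: a_k = 0, 8, 0, -128/3, 0, 2048/5, 0, …
L₀ := L_f ⊗_s L_g (sym. prod.), ord ≤ 4.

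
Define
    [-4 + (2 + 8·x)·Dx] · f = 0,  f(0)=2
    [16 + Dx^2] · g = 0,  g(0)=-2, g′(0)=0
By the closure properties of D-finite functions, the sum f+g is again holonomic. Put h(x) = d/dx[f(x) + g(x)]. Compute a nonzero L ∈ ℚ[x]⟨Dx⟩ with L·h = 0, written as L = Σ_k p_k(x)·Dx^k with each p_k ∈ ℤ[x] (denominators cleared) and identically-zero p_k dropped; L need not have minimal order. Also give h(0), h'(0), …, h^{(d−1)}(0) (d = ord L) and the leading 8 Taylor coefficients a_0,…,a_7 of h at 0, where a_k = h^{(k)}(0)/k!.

L = (-608 - 1024·x - 2048·x^2) + (-112 - 960·x - 3072·x^2 - 4096·x^3)·Dx + (-38 - 64·x - 128·x^2)·Dx^2 + (-7 - 60·x - 192·x^2 - 256·x^3)·Dx^3  (order 3).
h: a_k = 4, 24, 24, -496/3, 280, -14096/15, 3696, -4332512/315, …
ICs: h(0) = 4, h′(0) = 24, h′′(0) = 48.

f: a_k = 2, 4, -4, 8, -20, 56, -168, 528, …
g: a_k = -2, 0, 16, 0, -64/3, 0, 512/45, 0, …
h₀=f+g: left-lcm gives L₀, ord ≤ 3.
Differentiate: ansatz ord ≤ ord L₀ ⇒ L.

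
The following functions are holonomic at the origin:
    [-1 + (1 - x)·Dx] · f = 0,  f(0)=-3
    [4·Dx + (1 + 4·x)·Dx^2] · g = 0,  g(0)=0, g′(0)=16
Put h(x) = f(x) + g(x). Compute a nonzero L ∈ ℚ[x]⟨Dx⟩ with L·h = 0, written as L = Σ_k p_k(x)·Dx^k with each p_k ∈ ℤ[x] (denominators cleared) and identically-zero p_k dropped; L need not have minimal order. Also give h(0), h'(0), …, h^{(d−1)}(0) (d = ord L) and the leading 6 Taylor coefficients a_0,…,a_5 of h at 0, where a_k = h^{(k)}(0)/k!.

f: a_k = -3, -3, -3, -3, -3, -3, …
g: a_k = 0, 16, -32, 256/3, -256, 4096/5, …
f+g: L₀ = lclm(L_f,L_g), ord ≤ 1+2.
L = (44 + 16·x)·Dx + (-13 + 56·x + 32·x^2)·Dx^2 + (-3 - 11·x + 6·x^2 + 8·x^3)·Dx^3  (order 3).
h: a_k = -3, 13, -35, 247/3, -259, 4081/5, …
ICs: h(0) = -3, h′(0) = 13, h′′(0) = -70.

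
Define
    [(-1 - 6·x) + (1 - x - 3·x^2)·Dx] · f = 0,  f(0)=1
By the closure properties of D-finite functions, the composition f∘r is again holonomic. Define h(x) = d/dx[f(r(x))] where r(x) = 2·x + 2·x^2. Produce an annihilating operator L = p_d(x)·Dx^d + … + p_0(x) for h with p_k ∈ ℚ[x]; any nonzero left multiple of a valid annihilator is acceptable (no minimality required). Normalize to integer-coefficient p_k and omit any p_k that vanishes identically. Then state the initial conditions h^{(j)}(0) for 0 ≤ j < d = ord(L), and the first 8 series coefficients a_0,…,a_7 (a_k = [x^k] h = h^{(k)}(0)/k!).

f: a_k = 1, 1, 4, 7, 19, 40, 97, 217, …
f∘r: x↦r, Dx↦Dx/r' in L_f ⇒ L₀.
h=h₀': d/dx-closure on L₀ ⇒ L.
L = (18 + 156·x + 804·x^2 + 2736·x^3 + 4968·x^4 + 4320·x^5 + 1440·x^6) + (-1 - 12·x + 6·x^2 + 268·x^3 + 900·x^4 + 1368·x^5 + 1008·x^6 + 288·x^7)·Dx  (order 1).
h: a_k = 2, 36, 264, 1952, 13320, 86928, 553280, 3445632, …
ICs: h(0) = 2.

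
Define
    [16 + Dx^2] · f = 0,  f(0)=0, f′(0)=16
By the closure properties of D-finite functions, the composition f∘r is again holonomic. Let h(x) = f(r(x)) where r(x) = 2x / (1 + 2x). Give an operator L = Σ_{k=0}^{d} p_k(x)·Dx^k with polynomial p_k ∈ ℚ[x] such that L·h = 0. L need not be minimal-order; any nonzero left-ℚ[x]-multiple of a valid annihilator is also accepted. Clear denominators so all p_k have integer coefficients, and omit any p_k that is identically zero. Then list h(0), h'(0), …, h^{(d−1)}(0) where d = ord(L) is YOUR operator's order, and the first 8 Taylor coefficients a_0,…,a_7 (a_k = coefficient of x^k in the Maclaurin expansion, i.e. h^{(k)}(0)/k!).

f: a_k = 0, 16, 0, -128/3, 0, 512/15, 0, -4096/315, …
f∘r: x↦r, Dx↦Dx/r' in L_f ⇒ L₀.
L = 64 + (4 + 24·x + 48·x^2 + 32·x^3)·Dx + (1 + 8·x + 24·x^2 + 32·x^3 + 16·x^4)·Dx^2  (order 2).
h: a_k = 0, 32, -64, -640/3, 1792, -98816/15, 15360, -5040128/315, …
ICs: h(0) = 0, h′(0) = 32.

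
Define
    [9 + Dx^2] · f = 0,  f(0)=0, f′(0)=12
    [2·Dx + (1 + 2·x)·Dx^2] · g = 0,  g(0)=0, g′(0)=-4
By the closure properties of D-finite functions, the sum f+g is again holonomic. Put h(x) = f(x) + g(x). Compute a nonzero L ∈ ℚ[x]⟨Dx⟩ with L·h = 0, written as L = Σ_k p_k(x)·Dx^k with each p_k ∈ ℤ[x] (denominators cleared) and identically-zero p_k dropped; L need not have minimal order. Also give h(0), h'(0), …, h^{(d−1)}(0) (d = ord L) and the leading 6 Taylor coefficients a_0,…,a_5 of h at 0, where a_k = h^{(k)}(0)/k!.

L = (594 + 648·x + 648·x^2)·Dx + (153 + 630·x + 972·x^2 + 648·x^3)·Dx^2 + (66 + 72·x + 72·x^2)·Dx^3 + (17 + 70·x + 108·x^2 + 72·x^3)·Dx^4  (order 4).
h: a_k = 0, 8, 4, -70/3, 8, -47/10, …
ICs: h(0) = 0, h′(0) = 8, h′′(0) = 8, h′′′(0) = -140.

f: a_k = 0, 12, 0, -18, 0, 81/10, …
g: a_k = 0, -4, 4, -16/3, 8, -64/5, …
Sum ⇒ L₀ = lclm(L_f,L_g) in ℚ(x)⟨Dx⟩.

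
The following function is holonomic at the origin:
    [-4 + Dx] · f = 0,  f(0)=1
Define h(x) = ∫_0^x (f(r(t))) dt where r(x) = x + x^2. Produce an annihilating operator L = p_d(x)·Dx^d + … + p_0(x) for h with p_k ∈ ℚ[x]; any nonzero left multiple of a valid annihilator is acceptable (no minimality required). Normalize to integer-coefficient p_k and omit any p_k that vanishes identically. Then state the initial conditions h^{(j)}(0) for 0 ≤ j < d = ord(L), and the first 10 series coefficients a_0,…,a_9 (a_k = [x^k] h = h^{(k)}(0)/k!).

f: a_k = 1, 4, 8, 32/3, 32/3, 128/15, 256/45, 1024/315, 512/315, 2048/2835, …
f∘r: x↦r, Dx↦Dx/r' in L_f ⇒ L₀.
h=∫₀ˣh₀: take L = L₀·Dx.
L = (-4 - 8·x)·Dx + Dx^2  (order 2).
h: a_k = 0, 1, 2, 4, 20/3, 152/15, 208/15, 5536/315, 6512/315, 160/7, …
ICs: h(0) = 0, h′(0) = 1.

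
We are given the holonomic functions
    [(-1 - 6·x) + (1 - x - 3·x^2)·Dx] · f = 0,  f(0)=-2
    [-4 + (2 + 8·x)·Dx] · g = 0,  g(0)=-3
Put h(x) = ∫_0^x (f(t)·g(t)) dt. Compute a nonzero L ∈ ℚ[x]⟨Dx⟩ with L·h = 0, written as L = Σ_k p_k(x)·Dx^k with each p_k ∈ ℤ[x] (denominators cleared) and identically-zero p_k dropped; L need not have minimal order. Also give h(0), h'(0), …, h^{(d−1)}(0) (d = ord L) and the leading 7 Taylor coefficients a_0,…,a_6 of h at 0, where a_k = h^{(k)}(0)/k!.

f: a_k = -2, -2, -8, -14, -38, -80, -194, …
g: a_k = -3, -6, 6, -12, 30, -84, 252, …
f·g: L₀ = L_f ⊗_s L_g, ord ≤ 1·1.
h=∫₀ˣh₀: take L = L₀·Dx.
L = (3 + 8·x + 18·x^2)·Dx + (-1 - 3·x + 7·x^2 + 12·x^3)·Dx^2  (order 2).
h: a_k = 0, 6, 9, 8, 51/2, 114/5, 98, …
ICs: h(0) = 0, h′(0) = 6.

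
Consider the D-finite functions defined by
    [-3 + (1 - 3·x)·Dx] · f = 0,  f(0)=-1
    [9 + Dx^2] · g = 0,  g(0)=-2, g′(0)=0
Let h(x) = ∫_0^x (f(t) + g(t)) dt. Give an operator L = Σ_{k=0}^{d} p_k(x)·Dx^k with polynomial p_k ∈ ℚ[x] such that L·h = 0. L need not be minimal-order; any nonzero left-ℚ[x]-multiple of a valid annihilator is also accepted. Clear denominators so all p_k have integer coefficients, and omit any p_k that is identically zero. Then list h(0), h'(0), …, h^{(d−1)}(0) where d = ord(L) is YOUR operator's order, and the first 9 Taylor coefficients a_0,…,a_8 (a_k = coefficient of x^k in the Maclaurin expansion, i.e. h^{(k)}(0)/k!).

f: a_k = -1, -3, -9, -27, -81, -243, -729, -2187, -6561, …
g: a_k = -2, 0, 9, 0, -27/4, 0, 81/40, 0, -729/2240, …
Weyl lclm of L_f,L_g ⇒ L₀ (ord ≤ 3).
h=∫h₀ ⇒ L = L₀·Dx.
L = (63 - 54·x + 81·x^2)·Dx + (-9 + 45·x - 81·x^2 + 81·x^3)·Dx^2 + (7 - 6·x + 9·x^2)·Dx^3 + (-1 + 5·x - 9·x^2 + 9·x^3)·Dx^4  (order 4).
h: a_k = 0, -3, -3/2, 0, -27/4, -351/20, -81/2, -29079/280, -2187/8, …
ICs: h(0) = 0, h′(0) = -3, h′′(0) = -3, h′′′(0) = 0.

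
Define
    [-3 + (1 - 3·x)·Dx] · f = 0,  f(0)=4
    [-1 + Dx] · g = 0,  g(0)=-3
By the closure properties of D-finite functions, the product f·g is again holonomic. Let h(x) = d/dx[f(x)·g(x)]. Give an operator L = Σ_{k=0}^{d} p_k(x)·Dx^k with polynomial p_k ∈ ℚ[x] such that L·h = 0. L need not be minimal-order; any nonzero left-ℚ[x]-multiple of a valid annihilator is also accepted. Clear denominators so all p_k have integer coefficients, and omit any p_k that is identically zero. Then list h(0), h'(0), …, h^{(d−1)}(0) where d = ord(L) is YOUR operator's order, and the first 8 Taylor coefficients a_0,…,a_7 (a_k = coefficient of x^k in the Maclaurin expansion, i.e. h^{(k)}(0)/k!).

L = (25 - 24·x + 9·x^2) + (-4 + 15·x - 9·x^2)·Dx  (order 1).
h: a_k = -48, -300, -1356, -5426, -20348, -732529/10, -1538311/6, -369194641/420, …
ICs: h(0) = -48.

f: a_k = 4, 12, 36, 108, 324, 972, 2916, 8748, …
g: a_k = -3, -3, -3/2, -1/2, -1/8, -1/40, -1/240, -1/1680, …
h₀=f·g: eliminate ⇒ L₀, order ≤ 1·1.
Derive L from L₀ (diff closure).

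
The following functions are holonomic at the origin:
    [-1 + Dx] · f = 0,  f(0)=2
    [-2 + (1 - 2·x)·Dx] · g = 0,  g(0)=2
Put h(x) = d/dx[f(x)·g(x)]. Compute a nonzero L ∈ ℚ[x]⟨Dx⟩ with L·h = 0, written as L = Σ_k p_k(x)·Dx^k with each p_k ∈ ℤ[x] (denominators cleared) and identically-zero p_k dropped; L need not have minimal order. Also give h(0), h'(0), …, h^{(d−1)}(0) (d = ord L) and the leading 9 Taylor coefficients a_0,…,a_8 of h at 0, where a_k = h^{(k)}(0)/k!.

f: a_k = 2, 2, 1, 1/3, 1/12, 1/60, 1/360, 1/2520, 1/20160, …
g: a_k = 2, 4, 8, 16, 32, 64, 128, 256, 512, …
h₀=f·g: eliminate ⇒ L₀, order ≤ 1·1.
Derive L from L₀ (diff closure).
L = (13 - 12·x + 4·x^2) + (-3 + 8·x - 4·x^2)·Dx  (order 1).
h: a_k = 12, 52, 158, 422, 6331/6, 75973/30, 354541/60, 17017969/1260, 306323443/10080, …
ICs: h(0) = 12.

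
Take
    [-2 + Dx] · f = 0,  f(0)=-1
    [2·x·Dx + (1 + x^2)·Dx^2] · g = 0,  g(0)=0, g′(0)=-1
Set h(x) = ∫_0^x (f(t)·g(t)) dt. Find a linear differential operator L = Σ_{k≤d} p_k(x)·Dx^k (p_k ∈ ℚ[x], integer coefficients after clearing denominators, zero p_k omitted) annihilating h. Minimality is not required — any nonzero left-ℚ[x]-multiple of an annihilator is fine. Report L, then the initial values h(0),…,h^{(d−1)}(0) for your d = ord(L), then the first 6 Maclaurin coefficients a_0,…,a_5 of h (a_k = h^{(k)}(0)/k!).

L = (4 - 4·x + 4·x^2)·Dx + (-4 + 2·x - 4·x^2)·Dx^2 + (1 + x^2)·Dx^3  (order 3).
h: a_k = 0, 0, 1/2, 2/3, 5/12, 2/15, …
ICs: h(0) = 0, h′(0) = 0, h′′(0) = 1.

f: a_k = -1, -2, -2, -4/3, -2/3, -4/15, …
g: a_k = 0, -1, 0, 1/3, 0, -1/5, …
f·g: L₀ = L_f ⊗_s L_g, ord ≤ 1·2.
h=∫₀ˣh₀: take L = L₀·Dx.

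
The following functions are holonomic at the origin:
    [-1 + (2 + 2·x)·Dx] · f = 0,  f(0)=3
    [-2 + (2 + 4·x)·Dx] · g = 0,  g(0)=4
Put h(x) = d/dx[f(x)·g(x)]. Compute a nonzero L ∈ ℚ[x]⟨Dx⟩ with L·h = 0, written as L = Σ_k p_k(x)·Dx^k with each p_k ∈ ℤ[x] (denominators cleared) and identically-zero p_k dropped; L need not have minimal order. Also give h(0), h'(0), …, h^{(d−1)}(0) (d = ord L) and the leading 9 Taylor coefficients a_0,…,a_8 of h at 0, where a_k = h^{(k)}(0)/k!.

f: a_k = 3, 3/2, -3/8, 3/16, -15/128, 21/256, -63/1024, 99/2048, -1287/32768, …
g: a_k = 4, 4, -2, 2, -5/2, 7/2, -21/4, 33/4, -429/32, …
Sym-product of L_f,L_g gives L₀ (≤ ord 1).
h=h₀': d/dx-closure on L₀ ⇒ L.
L = -1 + (-6 - 26·x - 36·x^2 - 16·x^3)·Dx  (order 1).
h: a_k = 18, -3, 27/4, -111/8, 1755/64, -6813/128, 52479/512, -201543/1024, 6190587/16384, …
ICs: h(0) = 18.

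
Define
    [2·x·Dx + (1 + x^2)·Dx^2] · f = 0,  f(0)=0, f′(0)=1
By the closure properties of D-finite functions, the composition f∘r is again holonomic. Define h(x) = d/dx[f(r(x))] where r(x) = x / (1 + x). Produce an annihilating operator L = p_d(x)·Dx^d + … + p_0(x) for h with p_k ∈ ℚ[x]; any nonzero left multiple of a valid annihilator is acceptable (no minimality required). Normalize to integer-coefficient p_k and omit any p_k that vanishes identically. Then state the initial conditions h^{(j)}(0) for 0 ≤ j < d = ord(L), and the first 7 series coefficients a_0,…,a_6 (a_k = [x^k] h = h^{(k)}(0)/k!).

L = (2 + 4·x) + (1 + 2·x + 2·x^2)·Dx  (order 1).
h: a_k = 1, -2, 2, 0, -4, 8, -8, …
ICs: h(0) = 1.

f: a_k = 0, 1, 0, -1/3, 0, 1/5, 0, …
Substitute x→r, Dx→(1/r')Dx; clear ⇒ L₀.
h=h₀': d/dx-closure on L₀ ⇒ L.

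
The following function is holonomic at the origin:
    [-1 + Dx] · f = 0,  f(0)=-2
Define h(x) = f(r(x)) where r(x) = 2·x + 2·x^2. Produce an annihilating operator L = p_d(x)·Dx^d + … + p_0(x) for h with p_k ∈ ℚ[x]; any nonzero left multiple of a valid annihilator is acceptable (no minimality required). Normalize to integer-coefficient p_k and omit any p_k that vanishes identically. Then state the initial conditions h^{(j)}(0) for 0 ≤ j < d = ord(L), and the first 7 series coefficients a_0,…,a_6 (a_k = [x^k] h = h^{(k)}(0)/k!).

L = (-2 - 4·x) + Dx  (order 1).
h: a_k = -2, -4, -8, -32/3, -40/3, -208/15, -608/45, …
ICs: h(0) = -2.

f: a_k = -2, -2, -1, -1/3, -1/12, -1/60, -1/360, …
f∘r: x↦r, Dx↦Dx/r' in L_f ⇒ L₀.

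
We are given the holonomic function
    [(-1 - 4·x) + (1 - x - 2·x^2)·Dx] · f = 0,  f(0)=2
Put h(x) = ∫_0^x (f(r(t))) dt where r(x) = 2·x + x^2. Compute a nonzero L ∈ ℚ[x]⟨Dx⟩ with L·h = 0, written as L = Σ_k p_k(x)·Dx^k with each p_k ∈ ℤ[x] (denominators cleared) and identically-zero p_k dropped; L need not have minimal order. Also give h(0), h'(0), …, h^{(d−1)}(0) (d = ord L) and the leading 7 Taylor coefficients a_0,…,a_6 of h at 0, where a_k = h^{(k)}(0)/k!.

f: a_k = 2, 2, 6, 10, 22, 42, 86, …
Change of var in L_f (x↦r) gives L₀.
h=∫₀ˣh₀: take L = L₀·Dx.
L = (2 + 16·x + 8·x^2)·Dx + (-1 + 3·x + 6·x^2 + 2·x^3)·Dx^2  (order 2).
h: a_k = 0, 2, 2, 26/3, 26, 478/5, 1054/3, …
ICs: h(0) = 0, h′(0) = 2.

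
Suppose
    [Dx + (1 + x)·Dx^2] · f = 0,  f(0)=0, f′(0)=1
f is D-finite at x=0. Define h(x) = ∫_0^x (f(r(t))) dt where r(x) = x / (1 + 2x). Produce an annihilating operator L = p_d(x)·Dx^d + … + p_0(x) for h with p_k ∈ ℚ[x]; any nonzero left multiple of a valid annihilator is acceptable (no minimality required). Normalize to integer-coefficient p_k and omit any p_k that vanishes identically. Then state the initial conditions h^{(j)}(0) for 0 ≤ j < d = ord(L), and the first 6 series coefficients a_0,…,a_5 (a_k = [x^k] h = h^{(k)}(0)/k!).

L = (5 + 12·x)·Dx^2 + (1 + 5·x + 6·x^2)·Dx^3  (order 3).
h: a_k = 0, 0, 1/2, -5/6, 19/12, -13/4, …
ICs: h(0) = 0, h′(0) = 0, h′′(0) = 1.

f: a_k = 0, 1, -1/2, 1/3, -1/4, 1/5, …
L₀ from L_f via x↦r, Dx↦r'^{-1}Dx.
h=∫₀ˣh₀: take L = L₀·Dx.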